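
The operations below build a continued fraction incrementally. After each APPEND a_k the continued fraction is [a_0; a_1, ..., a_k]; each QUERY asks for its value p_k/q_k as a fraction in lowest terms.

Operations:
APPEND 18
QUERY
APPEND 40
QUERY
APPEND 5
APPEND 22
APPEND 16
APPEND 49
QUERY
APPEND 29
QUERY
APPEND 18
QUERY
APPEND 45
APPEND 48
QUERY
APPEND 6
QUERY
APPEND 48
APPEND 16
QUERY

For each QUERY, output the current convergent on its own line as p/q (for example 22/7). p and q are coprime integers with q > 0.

18/1
721/40
63312722/3512519
1837359393/101934644
33135781796/1838336111
71694617712020/3977537198783
431660653812333/23948050252337
333094156665076397/18479691239227681

APPEND 18: p_0 = 18·1 + 0 = 18, q_0 = 18·0 + 1 = 1 → 18/1
APPEND 40: p_1 = 40·18 + 1 = 721, q_1 = 40·1 + 0 = 40 → 721/40
APPEND 5: p_2 = 5·721 + 18 = 3623, q_2 = 5·40 + 1 = 201 → 3623/201
APPEND 22: p_3 = 22·3623 + 721 = 80427, q_3 = 22·201 + 40 = 4462 → 80427/4462
APPEND 16: p_4 = 16·80427 + 3623 = 1290455, q_4 = 16·4462 + 201 = 71593 → 1290455/71593
APPEND 49: p_5 = 49·1290455 + 80427 = 63312722, q_5 = 49·71593 + 4462 = 3512519 → 63312722/3512519
APPEND 29: p_6 = 29·63312722 + 1290455 = 1837359393, q_6 = 29·3512519 + 71593 = 101934644 → 1837359393/101934644
APPEND 18: p_7 = 18·1837359393 + 63312722 = 33135781796, q_7 = 18·101934644 + 3512519 = 1838336111 → 33135781796/1838336111
APPEND 45: p_8 = 45·33135781796 + 1837359393 = 1492947540213, q_8 = 45·1838336111 + 101934644 = 82827059639 → 1492947540213/82827059639
APPEND 48: p_9 = 48·1492947540213 + 33135781796 = 71694617712020, q_9 = 48·82827059639 + 1838336111 = 3977537198783 → 71694617712020/3977537198783
APPEND 6: p_10 = 6·71694617712020 + 1492947540213 = 431660653812333, q_10 = 6·3977537198783 + 82827059639 = 23948050252337 → 431660653812333/23948050252337
APPEND 48: p_11 = 48·431660653812333 + 71694617712020 = 20791406000704004, q_11 = 48·23948050252337 + 3977537198783 = 1153483949310959 → 20791406000704004/1153483949310959
APPEND 16: p_12 = 16·20791406000704004 + 431660653812333 = 333094156665076397, q_12 = 16·1153483949310959 + 23948050252337 = 18479691239227681 → 333094156665076397/18479691239227681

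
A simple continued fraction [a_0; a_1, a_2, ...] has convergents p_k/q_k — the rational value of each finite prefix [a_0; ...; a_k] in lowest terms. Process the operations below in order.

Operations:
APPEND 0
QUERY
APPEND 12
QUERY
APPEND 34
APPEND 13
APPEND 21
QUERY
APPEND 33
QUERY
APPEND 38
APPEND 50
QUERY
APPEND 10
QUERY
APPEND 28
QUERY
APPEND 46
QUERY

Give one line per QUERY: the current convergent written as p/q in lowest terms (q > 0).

APPEND 0: p_0 = 0·1 + 0 = 0, q_0 = 0·0 + 1 = 1 → 0/1
APPEND 12: p_1 = 12·0 + 1 = 1, q_1 = 12·1 + 0 = 12 → 1/12
APPEND 34: p_2 = 34·1 + 0 = 34, q_2 = 34·12 + 1 = 409 → 34/409
APPEND 13: p_3 = 13·34 + 1 = 443, q_3 = 13·409 + 12 = 5329 → 443/5329
APPEND 21: p_4 = 21·443 + 34 = 9337, q_4 = 21·5329 + 409 = 112318 → 9337/112318
APPEND 33: p_5 = 33·9337 + 443 = 308564, q_5 = 33·112318 + 5329 = 3711823 → 308564/3711823
APPEND 38: p_6 = 38·308564 + 9337 = 11734769, q_6 = 38·3711823 + 112318 = 141161592 → 11734769/141161592
APPEND 50: p_7 = 50·11734769 + 308564 = 587047014, q_7 = 50·141161592 + 3711823 = 7061791423 → 587047014/7061791423
APPEND 10: p_8 = 10·587047014 + 11734769 = 5882204909, q_8 = 10·7061791423 + 141161592 = 70759075822 → 5882204909/70759075822
APPEND 28: p_9 = 28·5882204909 + 587047014 = 165288784466, q_9 = 28·70759075822 + 7061791423 = 1988315914439 → 165288784466/1988315914439
APPEND 46: p_10 = 46·165288784466 + 5882204909 = 7609166290345, q_10 = 46·1988315914439 + 70759075822 = 91533291140016 → 7609166290345/91533291140016

0/1
1/12
9337/112318
308564/3711823
587047014/7061791423
5882204909/70759075822
165288784466/1988315914439
7609166290345/91533291140016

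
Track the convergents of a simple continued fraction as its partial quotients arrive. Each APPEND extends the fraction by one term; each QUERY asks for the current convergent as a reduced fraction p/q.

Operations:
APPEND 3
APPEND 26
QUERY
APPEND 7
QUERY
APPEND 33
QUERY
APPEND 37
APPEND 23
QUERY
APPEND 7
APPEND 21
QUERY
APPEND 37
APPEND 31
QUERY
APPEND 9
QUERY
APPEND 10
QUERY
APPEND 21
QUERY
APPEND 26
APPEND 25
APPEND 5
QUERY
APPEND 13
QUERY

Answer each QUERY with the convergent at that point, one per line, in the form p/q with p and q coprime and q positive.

APPEND 3: p_0 = 3·1 + 0 = 3, q_0 = 3·0 + 1 = 1 → 3/1
APPEND 26: p_1 = 26·3 + 1 = 79, q_1 = 26·1 + 0 = 26 → 79/26
APPEND 7: p_2 = 7·79 + 3 = 556, q_2 = 7·26 + 1 = 183 → 556/183
APPEND 33: p_3 = 33·556 + 79 = 18427, q_3 = 33·183 + 26 = 6065 → 18427/6065
APPEND 37: p_4 = 37·18427 + 556 = 682355, q_4 = 37·6065 + 183 = 224588 → 682355/224588
APPEND 23: p_5 = 23·682355 + 18427 = 15712592, q_5 = 23·224588 + 6065 = 5171589 → 15712592/5171589
APPEND 7: p_6 = 7·15712592 + 682355 = 110670499, q_6 = 7·5171589 + 224588 = 36425711 → 110670499/36425711
APPEND 21: p_7 = 21·110670499 + 15712592 = 2339793071, q_7 = 21·36425711 + 5171589 = 770111520 → 2339793071/770111520
APPEND 37: p_8 = 37·2339793071 + 110670499 = 86683014126, q_8 = 37·770111520 + 36425711 = 28530551951 → 86683014126/28530551951
APPEND 31: p_9 = 31·86683014126 + 2339793071 = 2689513230977, q_9 = 31·28530551951 + 770111520 = 885217222001 → 2689513230977/885217222001
APPEND 9: p_10 = 9·2689513230977 + 86683014126 = 24292302092919, q_10 = 9·885217222001 + 28530551951 = 7995485549960 → 24292302092919/7995485549960
APPEND 10: p_11 = 10·24292302092919 + 2689513230977 = 245612534160167, q_11 = 10·7995485549960 + 885217222001 = 80840072721601 → 245612534160167/80840072721601
APPEND 21: p_12 = 21·245612534160167 + 24292302092919 = 5182155519456426, q_12 = 21·80840072721601 + 7995485549960 = 1705637012703581 → 5182155519456426/1705637012703581
APPEND 26: p_13 = 26·5182155519456426 + 245612534160167 = 134981656040027243, q_13 = 26·1705637012703581 + 80840072721601 = 44427402403014707 → 134981656040027243/44427402403014707
APPEND 25: p_14 = 25·134981656040027243 + 5182155519456426 = 3379723556520137501, q_14 = 25·44427402403014707 + 1705637012703581 = 1112390697088071256 → 3379723556520137501/1112390697088071256
APPEND 5: p_15 = 5·3379723556520137501 + 134981656040027243 = 17033599438640714748, q_15 = 5·1112390697088071256 + 44427402403014707 = 5606380887843370987 → 17033599438640714748/5606380887843370987
APPEND 13: p_16 = 13·17033599438640714748 + 3379723556520137501 = 224816516258849429225, q_16 = 13·5606380887843370987 + 1112390697088071256 = 73995342239051894087 → 224816516258849429225/73995342239051894087

79/26
556/183
18427/6065
15712592/5171589
2339793071/770111520
2689513230977/885217222001
24292302092919/7995485549960
245612534160167/80840072721601
5182155519456426/1705637012703581
17033599438640714748/5606380887843370987
224816516258849429225/73995342239051894087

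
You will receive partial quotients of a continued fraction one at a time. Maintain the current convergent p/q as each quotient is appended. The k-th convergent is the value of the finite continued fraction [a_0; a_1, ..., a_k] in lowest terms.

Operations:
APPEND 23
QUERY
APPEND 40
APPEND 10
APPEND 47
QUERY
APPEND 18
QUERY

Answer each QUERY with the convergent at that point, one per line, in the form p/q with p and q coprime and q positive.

APPEND 23: p_0 = 23·1 + 0 = 23, q_0 = 23·0 + 1 = 1 → 23/1
APPEND 40: p_1 = 40·23 + 1 = 921, q_1 = 40·1 + 0 = 40 → 921/40
APPEND 10: p_2 = 10·921 + 23 = 9233, q_2 = 10·40 + 1 = 401 → 9233/401
APPEND 47: p_3 = 47·9233 + 921 = 434872, q_3 = 47·401 + 40 = 18887 → 434872/18887
APPEND 18: p_4 = 18·434872 + 9233 = 7836929, q_4 = 18·18887 + 401 = 340367 → 7836929/340367

23/1
434872/18887
7836929/340367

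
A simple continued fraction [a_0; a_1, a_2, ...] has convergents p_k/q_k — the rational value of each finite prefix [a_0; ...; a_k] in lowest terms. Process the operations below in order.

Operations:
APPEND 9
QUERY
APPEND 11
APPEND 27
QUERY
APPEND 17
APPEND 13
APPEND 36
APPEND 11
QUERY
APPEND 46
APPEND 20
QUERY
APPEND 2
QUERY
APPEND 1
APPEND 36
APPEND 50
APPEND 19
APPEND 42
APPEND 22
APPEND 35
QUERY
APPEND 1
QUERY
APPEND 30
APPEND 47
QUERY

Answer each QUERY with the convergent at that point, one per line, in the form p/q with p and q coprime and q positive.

APPEND 9: p_0 = 9·1 + 0 = 9, q_0 = 9·0 + 1 = 1 → 9/1
APPEND 11: p_1 = 11·9 + 1 = 100, q_1 = 11·1 + 0 = 11 → 100/11
APPEND 27: p_2 = 27·100 + 9 = 2709, q_2 = 27·11 + 1 = 298 → 2709/298
APPEND 17: p_3 = 17·2709 + 100 = 46153, q_3 = 17·298 + 11 = 5077 → 46153/5077
APPEND 13: p_4 = 13·46153 + 2709 = 602698, q_4 = 13·5077 + 298 = 66299 → 602698/66299
APPEND 36: p_5 = 36·602698 + 46153 = 21743281, q_5 = 36·66299 + 5077 = 2391841 → 21743281/2391841
APPEND 11: p_6 = 11·21743281 + 602698 = 239778789, q_6 = 11·2391841 + 66299 = 26376550 → 239778789/26376550
APPEND 46: p_7 = 46·239778789 + 21743281 = 11051567575, q_7 = 46·26376550 + 2391841 = 1215713141 → 11051567575/1215713141
APPEND 20: p_8 = 20·11051567575 + 239778789 = 221271130289, q_8 = 20·1215713141 + 26376550 = 24340639370 → 221271130289/24340639370
APPEND 2: p_9 = 2·221271130289 + 11051567575 = 453593828153, q_9 = 2·24340639370 + 1215713141 = 49896991881 → 453593828153/49896991881
APPEND 1: p_10 = 1·453593828153 + 221271130289 = 674864958442, q_10 = 1·49896991881 + 24340639370 = 74237631251 → 674864958442/74237631251
APPEND 36: p_11 = 36·674864958442 + 453593828153 = 24748732332065, q_11 = 36·74237631251 + 49896991881 = 2722451716917 → 24748732332065/2722451716917
APPEND 50: p_12 = 50·24748732332065 + 674864958442 = 1238111481561692, q_12 = 50·2722451716917 + 74237631251 = 136196823477101 → 1238111481561692/136196823477101
APPEND 19: p_13 = 19·1238111481561692 + 24748732332065 = 23548866882004213, q_13 = 19·136196823477101 + 2722451716917 = 2590462097781836 → 23548866882004213/2590462097781836
APPEND 42: p_14 = 42·23548866882004213 + 1238111481561692 = 990290520525738638, q_14 = 42·2590462097781836 + 136196823477101 = 108935604930314213 → 990290520525738638/108935604930314213
APPEND 22: p_15 = 22·990290520525738638 + 23548866882004213 = 21809940318448254249, q_15 = 22·108935604930314213 + 2590462097781836 = 2399173770564694522 → 21809940318448254249/2399173770564694522
APPEND 35: p_16 = 35·21809940318448254249 + 990290520525738638 = 764338201666214637353, q_16 = 35·2399173770564694522 + 108935604930314213 = 84080017574694622483 → 764338201666214637353/84080017574694622483
APPEND 1: p_17 = 1·764338201666214637353 + 21809940318448254249 = 786148141984662891602, q_17 = 1·84080017574694622483 + 2399173770564694522 = 86479191345259317005 → 786148141984662891602/86479191345259317005
APPEND 30: p_18 = 30·786148141984662891602 + 764338201666214637353 = 24348782461206101385413, q_18 = 30·86479191345259317005 + 84080017574694622483 = 2678455757932474132633 → 24348782461206101385413/2678455757932474132633
APPEND 47: p_19 = 47·24348782461206101385413 + 786148141984662891602 = 1145178923818671428006013, q_19 = 47·2678455757932474132633 + 86479191345259317005 = 125973899814171543550756 → 1145178923818671428006013/125973899814171543550756

9/1
2709/298
239778789/26376550
221271130289/24340639370
453593828153/49896991881
764338201666214637353/84080017574694622483
786148141984662891602/86479191345259317005
1145178923818671428006013/125973899814171543550756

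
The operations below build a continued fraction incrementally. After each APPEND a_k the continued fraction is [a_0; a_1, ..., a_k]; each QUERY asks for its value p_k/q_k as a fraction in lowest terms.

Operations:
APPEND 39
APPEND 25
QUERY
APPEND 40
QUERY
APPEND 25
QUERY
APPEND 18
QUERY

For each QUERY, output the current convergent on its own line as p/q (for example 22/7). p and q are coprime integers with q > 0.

APPEND 39: p_0 = 39·1 + 0 = 39, q_0 = 39·0 + 1 = 1 → 39/1
APPEND 25: p_1 = 25·39 + 1 = 976, q_1 = 25·1 + 0 = 25 → 976/25
APPEND 40: p_2 = 40·976 + 39 = 39079, q_2 = 40·25 + 1 = 1001 → 39079/1001
APPEND 25: p_3 = 25·39079 + 976 = 977951, q_3 = 25·1001 + 25 = 25050 → 977951/25050
APPEND 18: p_4 = 18·977951 + 39079 = 17642197, q_4 = 18·25050 + 1001 = 451901 → 17642197/451901

976/25
39079/1001
977951/25050
17642197/451901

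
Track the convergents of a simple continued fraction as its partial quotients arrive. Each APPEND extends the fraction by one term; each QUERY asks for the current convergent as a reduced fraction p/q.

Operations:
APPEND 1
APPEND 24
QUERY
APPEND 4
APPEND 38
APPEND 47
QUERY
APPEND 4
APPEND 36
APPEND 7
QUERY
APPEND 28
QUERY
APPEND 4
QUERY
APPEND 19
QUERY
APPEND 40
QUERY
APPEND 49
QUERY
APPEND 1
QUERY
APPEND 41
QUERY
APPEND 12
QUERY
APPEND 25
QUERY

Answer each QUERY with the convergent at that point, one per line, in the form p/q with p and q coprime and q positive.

25/24
181662/174467
186090917/178720503
5237025734/5029605359
21134193853/20297141939
406786708941/390675302200
16292602551493/15647309229939
798744311732098/767108827569211
815036914283591/782756136799150
34215257797359329/32860110436334361
411398130482595539/395104081372811482
10319168519862247804/9910462144756621411

APPEND 1: p_0 = 1·1 + 0 = 1, q_0 = 1·0 + 1 = 1 → 1/1
APPEND 24: p_1 = 24·1 + 1 = 25, q_1 = 24·1 + 0 = 24 → 25/24
APPEND 4: p_2 = 4·25 + 1 = 101, q_2 = 4·24 + 1 = 97 → 101/97
APPEND 38: p_3 = 38·101 + 25 = 3863, q_3 = 38·97 + 24 = 3710 → 3863/3710
APPEND 47: p_4 = 47·3863 + 101 = 181662, q_4 = 47·3710 + 97 = 174467 → 181662/174467
APPEND 4: p_5 = 4·181662 + 3863 = 730511, q_5 = 4·174467 + 3710 = 701578 → 730511/701578
APPEND 36: p_6 = 36·730511 + 181662 = 26480058, q_6 = 36·701578 + 174467 = 25431275 → 26480058/25431275
APPEND 7: p_7 = 7·26480058 + 730511 = 186090917, q_7 = 7·25431275 + 701578 = 178720503 → 186090917/178720503
APPEND 28: p_8 = 28·186090917 + 26480058 = 5237025734, q_8 = 28·178720503 + 25431275 = 5029605359 → 5237025734/5029605359
APPEND 4: p_9 = 4·5237025734 + 186090917 = 21134193853, q_9 = 4·5029605359 + 178720503 = 20297141939 → 21134193853/20297141939
APPEND 19: p_10 = 19·21134193853 + 5237025734 = 406786708941, q_10 = 19·20297141939 + 5029605359 = 390675302200 → 406786708941/390675302200
APPEND 40: p_11 = 40·406786708941 + 21134193853 = 16292602551493, q_11 = 40·390675302200 + 20297141939 = 15647309229939 → 16292602551493/15647309229939
APPEND 49: p_12 = 49·16292602551493 + 406786708941 = 798744311732098, q_12 = 49·15647309229939 + 390675302200 = 767108827569211 → 798744311732098/767108827569211
APPEND 1: p_13 = 1·798744311732098 + 16292602551493 = 815036914283591, q_13 = 1·767108827569211 + 15647309229939 = 782756136799150 → 815036914283591/782756136799150
APPEND 41: p_14 = 41·815036914283591 + 798744311732098 = 34215257797359329, q_14 = 41·782756136799150 + 767108827569211 = 32860110436334361 → 34215257797359329/32860110436334361
APPEND 12: p_15 = 12·34215257797359329 + 815036914283591 = 411398130482595539, q_15 = 12·32860110436334361 + 782756136799150 = 395104081372811482 → 411398130482595539/395104081372811482
APPEND 25: p_16 = 25·411398130482595539 + 34215257797359329 = 10319168519862247804, q_16 = 25·395104081372811482 + 32860110436334361 = 9910462144756621411 → 10319168519862247804/9910462144756621411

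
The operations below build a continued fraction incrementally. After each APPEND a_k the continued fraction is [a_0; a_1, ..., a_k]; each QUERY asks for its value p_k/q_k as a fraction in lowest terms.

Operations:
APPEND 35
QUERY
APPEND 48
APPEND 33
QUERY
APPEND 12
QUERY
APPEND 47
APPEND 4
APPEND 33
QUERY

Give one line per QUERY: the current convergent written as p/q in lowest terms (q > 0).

APPEND 35: p_0 = 35·1 + 0 = 35, q_0 = 35·0 + 1 = 1 → 35/1
APPEND 48: p_1 = 48·35 + 1 = 1681, q_1 = 48·1 + 0 = 48 → 1681/48
APPEND 33: p_2 = 33·1681 + 35 = 55508, q_2 = 33·48 + 1 = 1585 → 55508/1585
APPEND 12: p_3 = 12·55508 + 1681 = 667777, q_3 = 12·1585 + 48 = 19068 → 667777/19068
APPEND 47: p_4 = 47·667777 + 55508 = 31441027, q_4 = 47·19068 + 1585 = 897781 → 31441027/897781
APPEND 4: p_5 = 4·31441027 + 667777 = 126431885, q_5 = 4·897781 + 19068 = 3610192 → 126431885/3610192
APPEND 33: p_6 = 33·126431885 + 31441027 = 4203693232, q_6 = 33·3610192 + 897781 = 120034117 → 4203693232/120034117

35/1
55508/1585
667777/19068
4203693232/120034117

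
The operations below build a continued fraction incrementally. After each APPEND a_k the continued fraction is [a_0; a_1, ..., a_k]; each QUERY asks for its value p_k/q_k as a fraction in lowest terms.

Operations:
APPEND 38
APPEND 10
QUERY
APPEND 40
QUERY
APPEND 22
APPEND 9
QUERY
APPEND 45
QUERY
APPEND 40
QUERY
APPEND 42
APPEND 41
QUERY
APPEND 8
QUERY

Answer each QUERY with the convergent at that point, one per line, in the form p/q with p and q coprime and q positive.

381/10
15278/401
3043751/79889
137305292/3603837
5495255431/144233369
9473954624585/248661852104
76022575030074/1995356222167

APPEND 38: p_0 = 38·1 + 0 = 38, q_0 = 38·0 + 1 = 1 → 38/1
APPEND 10: p_1 = 10·38 + 1 = 381, q_1 = 10·1 + 0 = 10 → 381/10
APPEND 40: p_2 = 40·381 + 38 = 15278, q_2 = 40·10 + 1 = 401 → 15278/401
APPEND 22: p_3 = 22·15278 + 381 = 336497, q_3 = 22·401 + 10 = 8832 → 336497/8832
APPEND 9: p_4 = 9·336497 + 15278 = 3043751, q_4 = 9·8832 + 401 = 79889 → 3043751/79889
APPEND 45: p_5 = 45·3043751 + 336497 = 137305292, q_5 = 45·79889 + 8832 = 3603837 → 137305292/3603837
APPEND 40: p_6 = 40·137305292 + 3043751 = 5495255431, q_6 = 40·3603837 + 79889 = 144233369 → 5495255431/144233369
APPEND 42: p_7 = 42·5495255431 + 137305292 = 230938033394, q_7 = 42·144233369 + 3603837 = 6061405335 → 230938033394/6061405335
APPEND 41: p_8 = 41·230938033394 + 5495255431 = 9473954624585, q_8 = 41·6061405335 + 144233369 = 248661852104 → 9473954624585/248661852104
APPEND 8: p_9 = 8·9473954624585 + 230938033394 = 76022575030074, q_9 = 8·248661852104 + 6061405335 = 1995356222167 → 76022575030074/1995356222167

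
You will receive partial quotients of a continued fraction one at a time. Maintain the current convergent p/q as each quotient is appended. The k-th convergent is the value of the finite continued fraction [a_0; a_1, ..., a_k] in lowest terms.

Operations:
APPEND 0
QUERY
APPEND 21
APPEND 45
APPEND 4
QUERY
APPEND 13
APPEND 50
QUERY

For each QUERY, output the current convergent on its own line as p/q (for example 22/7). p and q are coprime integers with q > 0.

0/1
181/3805
120081/2524355

APPEND 0: p_0 = 0·1 + 0 = 0, q_0 = 0·0 + 1 = 1 → 0/1
APPEND 21: p_1 = 21·0 + 1 = 1, q_1 = 21·1 + 0 = 21 → 1/21
APPEND 45: p_2 = 45·1 + 0 = 45, q_2 = 45·21 + 1 = 946 → 45/946
APPEND 4: p_3 = 4·45 + 1 = 181, q_3 = 4·946 + 21 = 3805 → 181/3805
APPEND 13: p_4 = 13·181 + 45 = 2398, q_4 = 13·3805 + 946 = 50411 → 2398/50411
APPEND 50: p_5 = 50·2398 + 181 = 120081, q_5 = 50·50411 + 3805 = 2524355 → 120081/2524355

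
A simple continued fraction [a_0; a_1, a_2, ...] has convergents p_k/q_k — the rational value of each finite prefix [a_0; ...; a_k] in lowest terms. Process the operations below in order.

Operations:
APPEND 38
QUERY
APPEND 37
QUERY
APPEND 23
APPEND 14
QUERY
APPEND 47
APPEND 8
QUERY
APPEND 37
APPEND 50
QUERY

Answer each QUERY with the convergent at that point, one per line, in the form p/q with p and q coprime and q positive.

APPEND 38: p_0 = 38·1 + 0 = 38, q_0 = 38·0 + 1 = 1 → 38/1
APPEND 37: p_1 = 37·38 + 1 = 1407, q_1 = 37·1 + 0 = 37 → 1407/37
APPEND 23: p_2 = 23·1407 + 38 = 32399, q_2 = 23·37 + 1 = 852 → 32399/852
APPEND 14: p_3 = 14·32399 + 1407 = 454993, q_3 = 14·852 + 37 = 11965 → 454993/11965
APPEND 47: p_4 = 47·454993 + 32399 = 21417070, q_4 = 47·11965 + 852 = 563207 → 21417070/563207
APPEND 8: p_5 = 8·21417070 + 454993 = 171791553, q_5 = 8·563207 + 11965 = 4517621 → 171791553/4517621
APPEND 37: p_6 = 37·171791553 + 21417070 = 6377704531, q_6 = 37·4517621 + 563207 = 167715184 → 6377704531/167715184
APPEND 50: p_7 = 50·6377704531 + 171791553 = 319057018103, q_7 = 50·167715184 + 4517621 = 8390276821 → 319057018103/8390276821

38/1
1407/37
454993/11965
171791553/4517621
319057018103/8390276821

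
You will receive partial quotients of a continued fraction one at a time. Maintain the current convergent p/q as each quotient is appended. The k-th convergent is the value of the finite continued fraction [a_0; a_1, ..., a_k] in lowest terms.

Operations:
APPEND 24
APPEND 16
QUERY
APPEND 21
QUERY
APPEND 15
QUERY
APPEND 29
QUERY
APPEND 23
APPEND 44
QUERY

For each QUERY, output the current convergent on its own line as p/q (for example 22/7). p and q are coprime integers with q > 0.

385/16
8109/337
122020/5071
3546689/147396
3598164837/149535272

APPEND 24: p_0 = 24·1 + 0 = 24, q_0 = 24·0 + 1 = 1 → 24/1
APPEND 16: p_1 = 16·24 + 1 = 385, q_1 = 16·1 + 0 = 16 → 385/16
APPEND 21: p_2 = 21·385 + 24 = 8109, q_2 = 21·16 + 1 = 337 → 8109/337
APPEND 15: p_3 = 15·8109 + 385 = 122020, q_3 = 15·337 + 16 = 5071 → 122020/5071
APPEND 29: p_4 = 29·122020 + 8109 = 3546689, q_4 = 29·5071 + 337 = 147396 → 3546689/147396
APPEND 23: p_5 = 23·3546689 + 122020 = 81695867, q_5 = 23·147396 + 5071 = 3395179 → 81695867/3395179
APPEND 44: p_6 = 44·81695867 + 3546689 = 3598164837, q_6 = 44·3395179 + 147396 = 149535272 → 3598164837/149535272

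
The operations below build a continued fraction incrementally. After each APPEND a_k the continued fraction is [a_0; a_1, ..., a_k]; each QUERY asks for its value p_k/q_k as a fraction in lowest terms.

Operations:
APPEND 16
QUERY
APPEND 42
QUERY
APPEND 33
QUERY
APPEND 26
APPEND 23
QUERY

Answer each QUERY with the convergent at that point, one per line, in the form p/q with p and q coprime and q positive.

APPEND 16: p_0 = 16·1 + 0 = 16, q_0 = 16·0 + 1 = 1 → 16/1
APPEND 42: p_1 = 42·16 + 1 = 673, q_1 = 42·1 + 0 = 42 → 673/42
APPEND 33: p_2 = 33·673 + 16 = 22225, q_2 = 33·42 + 1 = 1387 → 22225/1387
APPEND 26: p_3 = 26·22225 + 673 = 578523, q_3 = 26·1387 + 42 = 36104 → 578523/36104
APPEND 23: p_4 = 23·578523 + 22225 = 13328254, q_4 = 23·36104 + 1387 = 831779 → 13328254/831779

16/1
673/42
22225/1387
13328254/831779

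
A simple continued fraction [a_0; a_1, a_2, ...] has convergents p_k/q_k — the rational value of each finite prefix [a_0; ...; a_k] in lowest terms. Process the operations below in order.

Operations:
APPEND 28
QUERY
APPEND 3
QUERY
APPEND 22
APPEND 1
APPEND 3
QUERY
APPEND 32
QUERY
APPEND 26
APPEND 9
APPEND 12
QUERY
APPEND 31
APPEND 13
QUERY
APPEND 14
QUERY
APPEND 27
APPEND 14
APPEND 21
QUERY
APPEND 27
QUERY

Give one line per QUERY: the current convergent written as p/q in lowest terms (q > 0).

APPEND 28: p_0 = 28·1 + 0 = 28, q_0 = 28·0 + 1 = 1 → 28/1
APPEND 3: p_1 = 3·28 + 1 = 85, q_1 = 3·1 + 0 = 3 → 85/3
APPEND 22: p_2 = 22·85 + 28 = 1898, q_2 = 22·3 + 1 = 67 → 1898/67
APPEND 1: p_3 = 1·1898 + 85 = 1983, q_3 = 1·67 + 3 = 70 → 1983/70
APPEND 3: p_4 = 3·1983 + 1898 = 7847, q_4 = 3·70 + 67 = 277 → 7847/277
APPEND 32: p_5 = 32·7847 + 1983 = 253087, q_5 = 32·277 + 70 = 8934 → 253087/8934
APPEND 26: p_6 = 26·253087 + 7847 = 6588109, q_6 = 26·8934 + 277 = 232561 → 6588109/232561
APPEND 9: p_7 = 9·6588109 + 253087 = 59546068, q_7 = 9·232561 + 8934 = 2101983 → 59546068/2101983
APPEND 12: p_8 = 12·59546068 + 6588109 = 721140925, q_8 = 12·2101983 + 232561 = 25456357 → 721140925/25456357
APPEND 31: p_9 = 31·721140925 + 59546068 = 22414914743, q_9 = 31·25456357 + 2101983 = 791249050 → 22414914743/791249050
APPEND 13: p_10 = 13·22414914743 + 721140925 = 292115032584, q_10 = 13·791249050 + 25456357 = 10311694007 → 292115032584/10311694007
APPEND 14: p_11 = 14·292115032584 + 22414914743 = 4112025370919, q_11 = 14·10311694007 + 791249050 = 145154965148 → 4112025370919/145154965148
APPEND 27: p_12 = 27·4112025370919 + 292115032584 = 111316800047397, q_12 = 27·145154965148 + 10311694007 = 3929495753003 → 111316800047397/3929495753003
APPEND 14: p_13 = 14·111316800047397 + 4112025370919 = 1562547226034477, q_13 = 14·3929495753003 + 145154965148 = 55158095507190 → 1562547226034477/55158095507190
APPEND 21: p_14 = 21·1562547226034477 + 111316800047397 = 32924808546771414, q_14 = 21·55158095507190 + 3929495753003 = 1162249501403993 → 32924808546771414/1162249501403993
APPEND 27: p_15 = 27·32924808546771414 + 1562547226034477 = 890532377988862655, q_15 = 27·1162249501403993 + 55158095507190 = 31435894633415001 → 890532377988862655/31435894633415001

28/1
85/3
7847/277
253087/8934
721140925/25456357
292115032584/10311694007
4112025370919/145154965148
32924808546771414/1162249501403993
890532377988862655/31435894633415001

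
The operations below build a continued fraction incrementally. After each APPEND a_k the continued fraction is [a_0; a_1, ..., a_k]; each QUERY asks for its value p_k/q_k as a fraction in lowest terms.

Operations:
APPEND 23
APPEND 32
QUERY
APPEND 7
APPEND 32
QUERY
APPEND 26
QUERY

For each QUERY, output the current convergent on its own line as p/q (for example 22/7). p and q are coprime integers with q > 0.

APPEND 23: p_0 = 23·1 + 0 = 23, q_0 = 23·0 + 1 = 1 → 23/1
APPEND 32: p_1 = 32·23 + 1 = 737, q_1 = 32·1 + 0 = 32 → 737/32
APPEND 7: p_2 = 7·737 + 23 = 5182, q_2 = 7·32 + 1 = 225 → 5182/225
APPEND 32: p_3 = 32·5182 + 737 = 166561, q_3 = 32·225 + 32 = 7232 → 166561/7232
APPEND 26: p_4 = 26·166561 + 5182 = 4335768, q_4 = 26·7232 + 225 = 188257 → 4335768/188257

737/32
166561/7232
4335768/188257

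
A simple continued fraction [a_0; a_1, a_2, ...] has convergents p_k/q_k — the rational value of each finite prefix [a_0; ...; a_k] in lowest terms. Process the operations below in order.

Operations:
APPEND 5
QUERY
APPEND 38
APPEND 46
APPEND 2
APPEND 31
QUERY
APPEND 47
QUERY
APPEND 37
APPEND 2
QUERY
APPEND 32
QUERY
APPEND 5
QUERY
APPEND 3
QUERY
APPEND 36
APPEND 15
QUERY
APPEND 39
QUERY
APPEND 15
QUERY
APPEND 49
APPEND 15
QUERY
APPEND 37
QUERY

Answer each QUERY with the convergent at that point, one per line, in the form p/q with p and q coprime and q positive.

5/1
559754/111365
26326211/5237691
1975585333/393049555
64193360217/12771491692
322942386418/64250508015
1033020519471/205523015737
563708236830081/112151709133942
22022132917460533/4381379735298285
330895701998738076/65832847738608217
243869568664833131931/48518696631645121987
9039409952129681507704/1798421966289796614437

APPEND 5: p_0 = 5·1 + 0 = 5, q_0 = 5·0 + 1 = 1 → 5/1
APPEND 38: p_1 = 38·5 + 1 = 191, q_1 = 38·1 + 0 = 38 → 191/38
APPEND 46: p_2 = 46·191 + 5 = 8791, q_2 = 46·38 + 1 = 1749 → 8791/1749
APPEND 2: p_3 = 2·8791 + 191 = 17773, q_3 = 2·1749 + 38 = 3536 → 17773/3536
APPEND 31: p_4 = 31·17773 + 8791 = 559754, q_4 = 31·3536 + 1749 = 111365 → 559754/111365
APPEND 47: p_5 = 47·559754 + 17773 = 26326211, q_5 = 47·111365 + 3536 = 5237691 → 26326211/5237691
APPEND 37: p_6 = 37·26326211 + 559754 = 974629561, q_6 = 37·5237691 + 111365 = 193905932 → 974629561/193905932
APPEND 2: p_7 = 2·974629561 + 26326211 = 1975585333, q_7 = 2·193905932 + 5237691 = 393049555 → 1975585333/393049555
APPEND 32: p_8 = 32·1975585333 + 974629561 = 64193360217, q_8 = 32·393049555 + 193905932 = 12771491692 → 64193360217/12771491692
APPEND 5: p_9 = 5·64193360217 + 1975585333 = 322942386418, q_9 = 5·12771491692 + 393049555 = 64250508015 → 322942386418/64250508015
APPEND 3: p_10 = 3·322942386418 + 64193360217 = 1033020519471, q_10 = 3·64250508015 + 12771491692 = 205523015737 → 1033020519471/205523015737
APPEND 36: p_11 = 36·1033020519471 + 322942386418 = 37511681087374, q_11 = 36·205523015737 + 64250508015 = 7463079074547 → 37511681087374/7463079074547
APPEND 15: p_12 = 15·37511681087374 + 1033020519471 = 563708236830081, q_12 = 15·7463079074547 + 205523015737 = 112151709133942 → 563708236830081/112151709133942
APPEND 39: p_13 = 39·563708236830081 + 37511681087374 = 22022132917460533, q_13 = 39·112151709133942 + 7463079074547 = 4381379735298285 → 22022132917460533/4381379735298285
APPEND 15: p_14 = 15·22022132917460533 + 563708236830081 = 330895701998738076, q_14 = 15·4381379735298285 + 112151709133942 = 65832847738608217 → 330895701998738076/65832847738608217
APPEND 49: p_15 = 49·330895701998738076 + 22022132917460533 = 16235911530855626257, q_15 = 49·65832847738608217 + 4381379735298285 = 3230190918927100918 → 16235911530855626257/3230190918927100918
APPEND 15: p_16 = 15·16235911530855626257 + 330895701998738076 = 243869568664833131931, q_16 = 15·3230190918927100918 + 65832847738608217 = 48518696631645121987 → 243869568664833131931/48518696631645121987
APPEND 37: p_17 = 37·243869568664833131931 + 16235911530855626257 = 9039409952129681507704, q_17 = 37·48518696631645121987 + 3230190918927100918 = 1798421966289796614437 → 9039409952129681507704/1798421966289796614437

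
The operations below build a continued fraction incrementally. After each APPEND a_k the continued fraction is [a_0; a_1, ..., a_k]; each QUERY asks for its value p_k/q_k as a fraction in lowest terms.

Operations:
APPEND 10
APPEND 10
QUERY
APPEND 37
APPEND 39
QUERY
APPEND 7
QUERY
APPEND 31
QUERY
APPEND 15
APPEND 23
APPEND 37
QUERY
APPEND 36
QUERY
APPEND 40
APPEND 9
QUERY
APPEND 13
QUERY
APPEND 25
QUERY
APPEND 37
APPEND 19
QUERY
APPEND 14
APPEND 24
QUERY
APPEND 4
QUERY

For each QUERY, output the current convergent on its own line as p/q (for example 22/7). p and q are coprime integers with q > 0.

APPEND 10: p_0 = 10·1 + 0 = 10, q_0 = 10·0 + 1 = 1 → 10/1
APPEND 10: p_1 = 10·10 + 1 = 101, q_1 = 10·1 + 0 = 10 → 101/10
APPEND 37: p_2 = 37·101 + 10 = 3747, q_2 = 37·10 + 1 = 371 → 3747/371
APPEND 39: p_3 = 39·3747 + 101 = 146234, q_3 = 39·371 + 10 = 14479 → 146234/14479
APPEND 7: p_4 = 7·146234 + 3747 = 1027385, q_4 = 7·14479 + 371 = 101724 → 1027385/101724
APPEND 31: p_5 = 31·1027385 + 146234 = 31995169, q_5 = 31·101724 + 14479 = 3167923 → 31995169/3167923
APPEND 15: p_6 = 15·31995169 + 1027385 = 480954920, q_6 = 15·3167923 + 101724 = 47620569 → 480954920/47620569
APPEND 23: p_7 = 23·480954920 + 31995169 = 11093958329, q_7 = 23·47620569 + 3167923 = 1098441010 → 11093958329/1098441010
APPEND 37: p_8 = 37·11093958329 + 480954920 = 410957413093, q_8 = 37·1098441010 + 47620569 = 40689937939 → 410957413093/40689937939
APPEND 36: p_9 = 36·410957413093 + 11093958329 = 14805560829677, q_9 = 36·40689937939 + 1098441010 = 1465936206814 → 14805560829677/1465936206814
APPEND 40: p_10 = 40·14805560829677 + 410957413093 = 592633390600173, q_10 = 40·1465936206814 + 40689937939 = 58678138210499 → 592633390600173/58678138210499
APPEND 9: p_11 = 9·592633390600173 + 14805560829677 = 5348506076231234, q_11 = 9·58678138210499 + 1465936206814 = 529569180101305 → 5348506076231234/529569180101305
APPEND 13: p_12 = 13·5348506076231234 + 592633390600173 = 70123212381606215, q_12 = 13·529569180101305 + 58678138210499 = 6943077479527464 → 70123212381606215/6943077479527464
APPEND 25: p_13 = 25·70123212381606215 + 5348506076231234 = 1758428815616386609, q_13 = 25·6943077479527464 + 529569180101305 = 174106506168287905 → 1758428815616386609/174106506168287905
APPEND 37: p_14 = 37·1758428815616386609 + 70123212381606215 = 65131989390187910748, q_14 = 37·174106506168287905 + 6943077479527464 = 6448883805706179949 → 65131989390187910748/6448883805706179949
APPEND 19: p_15 = 19·65131989390187910748 + 1758428815616386609 = 1239266227229186690821, q_15 = 19·6448883805706179949 + 174106506168287905 = 122702898814585706936 → 1239266227229186690821/122702898814585706936
APPEND 14: p_16 = 14·1239266227229186690821 + 65131989390187910748 = 17414859170598801582242, q_16 = 14·122702898814585706936 + 6448883805706179949 = 1724289467209906077053 → 17414859170598801582242/1724289467209906077053
APPEND 24: p_17 = 24·17414859170598801582242 + 1239266227229186690821 = 419195886321600424664629, q_17 = 24·1724289467209906077053 + 122702898814585706936 = 41505650111852331556208 → 419195886321600424664629/41505650111852331556208
APPEND 4: p_18 = 4·419195886321600424664629 + 17414859170598801582242 = 1694198404457000500240758, q_18 = 4·41505650111852331556208 + 1724289467209906077053 = 167746889914619232301885 → 1694198404457000500240758/167746889914619232301885

101/10
146234/14479
1027385/101724
31995169/3167923
410957413093/40689937939
14805560829677/1465936206814
5348506076231234/529569180101305
70123212381606215/6943077479527464
1758428815616386609/174106506168287905
1239266227229186690821/122702898814585706936
419195886321600424664629/41505650111852331556208
1694198404457000500240758/167746889914619232301885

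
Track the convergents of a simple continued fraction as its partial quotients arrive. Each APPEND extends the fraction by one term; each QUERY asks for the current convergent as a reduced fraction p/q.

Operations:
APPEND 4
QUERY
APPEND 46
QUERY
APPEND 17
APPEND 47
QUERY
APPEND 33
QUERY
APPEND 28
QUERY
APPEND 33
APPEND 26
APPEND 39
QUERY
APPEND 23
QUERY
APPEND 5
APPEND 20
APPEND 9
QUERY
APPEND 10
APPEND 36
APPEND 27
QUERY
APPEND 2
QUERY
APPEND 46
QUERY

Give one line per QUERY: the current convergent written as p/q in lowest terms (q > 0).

APPEND 4: p_0 = 4·1 + 0 = 4, q_0 = 4·0 + 1 = 1 → 4/1
APPEND 46: p_1 = 46·4 + 1 = 185, q_1 = 46·1 + 0 = 46 → 185/46
APPEND 17: p_2 = 17·185 + 4 = 3149, q_2 = 17·46 + 1 = 783 → 3149/783
APPEND 47: p_3 = 47·3149 + 185 = 148188, q_3 = 47·783 + 46 = 36847 → 148188/36847
APPEND 33: p_4 = 33·148188 + 3149 = 4893353, q_4 = 33·36847 + 783 = 1216734 → 4893353/1216734
APPEND 28: p_5 = 28·4893353 + 148188 = 137162072, q_5 = 28·1216734 + 36847 = 34105399 → 137162072/34105399
APPEND 33: p_6 = 33·137162072 + 4893353 = 4531241729, q_6 = 33·34105399 + 1216734 = 1126694901 → 4531241729/1126694901
APPEND 26: p_7 = 26·4531241729 + 137162072 = 117949447026, q_7 = 26·1126694901 + 34105399 = 29328172825 → 117949447026/29328172825
APPEND 39: p_8 = 39·117949447026 + 4531241729 = 4604559675743, q_8 = 39·29328172825 + 1126694901 = 1144925435076 → 4604559675743/1144925435076
APPEND 23: p_9 = 23·4604559675743 + 117949447026 = 106022821989115, q_9 = 23·1144925435076 + 29328172825 = 26362613179573 → 106022821989115/26362613179573
APPEND 5: p_10 = 5·106022821989115 + 4604559675743 = 534718669621318, q_10 = 5·26362613179573 + 1144925435076 = 132957991332941 → 534718669621318/132957991332941
APPEND 20: p_11 = 20·534718669621318 + 106022821989115 = 10800396214415475, q_11 = 20·132957991332941 + 26362613179573 = 2685522439838393 → 10800396214415475/2685522439838393
APPEND 9: p_12 = 9·10800396214415475 + 534718669621318 = 97738284599360593, q_12 = 9·2685522439838393 + 132957991332941 = 24302659949878478 → 97738284599360593/24302659949878478
APPEND 10: p_13 = 10·97738284599360593 + 10800396214415475 = 988183242208021405, q_13 = 10·24302659949878478 + 2685522439838393 = 245712121938623173 → 988183242208021405/245712121938623173
APPEND 36: p_14 = 36·988183242208021405 + 97738284599360593 = 35672335004088131173, q_14 = 36·245712121938623173 + 24302659949878478 = 8869939049740312706 → 35672335004088131173/8869939049740312706
APPEND 27: p_15 = 27·35672335004088131173 + 988183242208021405 = 964141228352587563076, q_15 = 27·8869939049740312706 + 245712121938623173 = 239734066464927066235 → 964141228352587563076/239734066464927066235
APPEND 2: p_16 = 2·964141228352587563076 + 35672335004088131173 = 1963954791709263257325, q_16 = 2·239734066464927066235 + 8869939049740312706 = 488338071979594445176 → 1963954791709263257325/488338071979594445176
APPEND 46: p_17 = 46·1963954791709263257325 + 964141228352587563076 = 91306061646978697400026, q_17 = 46·488338071979594445176 + 239734066464927066235 = 22703285377526271544331 → 91306061646978697400026/22703285377526271544331

4/1
185/46
148188/36847
4893353/1216734
137162072/34105399
4604559675743/1144925435076
106022821989115/26362613179573
97738284599360593/24302659949878478
964141228352587563076/239734066464927066235
1963954791709263257325/488338071979594445176
91306061646978697400026/22703285377526271544331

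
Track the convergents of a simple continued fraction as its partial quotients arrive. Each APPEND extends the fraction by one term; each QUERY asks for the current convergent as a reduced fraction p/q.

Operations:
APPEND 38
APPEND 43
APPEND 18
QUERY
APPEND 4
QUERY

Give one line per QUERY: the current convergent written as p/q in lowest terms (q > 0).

29468/775
119507/3143

APPEND 38: p_0 = 38·1 + 0 = 38, q_0 = 38·0 + 1 = 1 → 38/1
APPEND 43: p_1 = 43·38 + 1 = 1635, q_1 = 43·1 + 0 = 43 → 1635/43
APPEND 18: p_2 = 18·1635 + 38 = 29468, q_2 = 18·43 + 1 = 775 → 29468/775
APPEND 4: p_3 = 4·29468 + 1635 = 119507, q_3 = 4·775 + 43 = 3143 → 119507/3143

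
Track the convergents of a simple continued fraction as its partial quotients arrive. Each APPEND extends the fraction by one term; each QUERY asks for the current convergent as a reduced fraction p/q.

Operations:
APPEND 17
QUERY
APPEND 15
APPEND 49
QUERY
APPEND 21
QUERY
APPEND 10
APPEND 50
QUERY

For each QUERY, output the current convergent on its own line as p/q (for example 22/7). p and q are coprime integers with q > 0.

17/1
12561/736
264037/15471
132910587/7787771

APPEND 17: p_0 = 17·1 + 0 = 17, q_0 = 17·0 + 1 = 1 → 17/1
APPEND 15: p_1 = 15·17 + 1 = 256, q_1 = 15·1 + 0 = 15 → 256/15
APPEND 49: p_2 = 49·256 + 17 = 12561, q_2 = 49·15 + 1 = 736 → 12561/736
APPEND 21: p_3 = 21·12561 + 256 = 264037, q_3 = 21·736 + 15 = 15471 → 264037/15471
APPEND 10: p_4 = 10·264037 + 12561 = 2652931, q_4 = 10·15471 + 736 = 155446 → 2652931/155446
APPEND 50: p_5 = 50·2652931 + 264037 = 132910587, q_5 = 50·155446 + 15471 = 7787771 → 132910587/7787771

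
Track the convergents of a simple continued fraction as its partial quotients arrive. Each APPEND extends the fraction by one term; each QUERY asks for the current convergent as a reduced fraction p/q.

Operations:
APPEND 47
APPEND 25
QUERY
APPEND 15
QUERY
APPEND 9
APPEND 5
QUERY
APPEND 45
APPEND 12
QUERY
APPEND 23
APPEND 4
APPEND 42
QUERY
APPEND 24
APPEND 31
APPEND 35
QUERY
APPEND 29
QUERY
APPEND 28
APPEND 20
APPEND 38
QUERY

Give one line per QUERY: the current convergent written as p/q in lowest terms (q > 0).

APPEND 47: p_0 = 47·1 + 0 = 47, q_0 = 47·0 + 1 = 1 → 47/1
APPEND 25: p_1 = 25·47 + 1 = 1176, q_1 = 25·1 + 0 = 25 → 1176/25
APPEND 15: p_2 = 15·1176 + 47 = 17687, q_2 = 15·25 + 1 = 376 → 17687/376
APPEND 9: p_3 = 9·17687 + 1176 = 160359, q_3 = 9·376 + 25 = 3409 → 160359/3409
APPEND 5: p_4 = 5·160359 + 17687 = 819482, q_4 = 5·3409 + 376 = 17421 → 819482/17421
APPEND 45: p_5 = 45·819482 + 160359 = 37037049, q_5 = 45·17421 + 3409 = 787354 → 37037049/787354
APPEND 12: p_6 = 12·37037049 + 819482 = 445264070, q_6 = 12·787354 + 17421 = 9465669 → 445264070/9465669
APPEND 23: p_7 = 23·445264070 + 37037049 = 10278110659, q_7 = 23·9465669 + 787354 = 218497741 → 10278110659/218497741
APPEND 4: p_8 = 4·10278110659 + 445264070 = 41557706706, q_8 = 4·218497741 + 9465669 = 883456633 → 41557706706/883456633
APPEND 42: p_9 = 42·41557706706 + 10278110659 = 1755701792311, q_9 = 42·883456633 + 218497741 = 37323676327 → 1755701792311/37323676327
APPEND 24: p_10 = 24·1755701792311 + 41557706706 = 42178400722170, q_10 = 24·37323676327 + 883456633 = 896651688481 → 42178400722170/896651688481
APPEND 31: p_11 = 31·42178400722170 + 1755701792311 = 1309286124179581, q_11 = 31·896651688481 + 37323676327 = 27833526019238 → 1309286124179581/27833526019238
APPEND 35: p_12 = 35·1309286124179581 + 42178400722170 = 45867192747007505, q_12 = 35·27833526019238 + 896651688481 = 975070062361811 → 45867192747007505/975070062361811
APPEND 29: p_13 = 29·45867192747007505 + 1309286124179581 = 1331457875787397226, q_13 = 29·975070062361811 + 27833526019238 = 28304865334511757 → 1331457875787397226/28304865334511757
APPEND 28: p_14 = 28·1331457875787397226 + 45867192747007505 = 37326687714794129833, q_14 = 28·28304865334511757 + 975070062361811 = 793511299428691007 → 37326687714794129833/793511299428691007
APPEND 20: p_15 = 20·37326687714794129833 + 1331457875787397226 = 747865212171669993886, q_15 = 20·793511299428691007 + 28304865334511757 = 15898530853908331897 → 747865212171669993886/15898530853908331897
APPEND 38: p_16 = 38·747865212171669993886 + 37326687714794129833 = 28456204750238253897501, q_16 = 38·15898530853908331897 + 793511299428691007 = 604937683747945303093 → 28456204750238253897501/604937683747945303093

1176/25
17687/376
819482/17421
445264070/9465669
1755701792311/37323676327
45867192747007505/975070062361811
1331457875787397226/28304865334511757
28456204750238253897501/604937683747945303093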